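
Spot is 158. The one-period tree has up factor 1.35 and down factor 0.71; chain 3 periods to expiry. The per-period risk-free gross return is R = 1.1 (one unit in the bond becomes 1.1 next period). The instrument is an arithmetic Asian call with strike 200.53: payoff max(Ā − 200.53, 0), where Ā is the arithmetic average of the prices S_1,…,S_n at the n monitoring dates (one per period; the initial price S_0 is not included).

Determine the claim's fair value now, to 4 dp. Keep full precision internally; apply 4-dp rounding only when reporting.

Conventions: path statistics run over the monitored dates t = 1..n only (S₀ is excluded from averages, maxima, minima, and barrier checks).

price = 20.1260

With p* = (R−d)/(u−d) = 0.6094, sum probability × payoff across the paths and divide by R^3.
Enumerate all 2^3 = 8 price paths (U = up ×1.35, D = down ×0.71); each path with k up-moves has probability p*^k·(1−p*)^(3−k).
DDD: Ā=82.7926, payoff=0.0000, prob=0.059605
UDD: Ā=157.4225, payoff=0.0000, prob=0.092983
DUD: Ā=123.7158, payoff=0.0000, prob=0.092983
UUD: Ā=235.2344, payoff=34.7043, prob=0.145054
DDU: Ā=99.7841, payoff=0.0000, prob=0.092983
UDU: Ā=189.7303, payoff=0.0000, prob=0.145054
DUU: Ā=156.0237, payoff=0.0000, prob=0.145054
UUU: Ā=296.6648, payoff=96.1347, prob=0.226284
Price = Σ prob·payoff / R^3 = 26.787758 / 1.331000 = 20.1260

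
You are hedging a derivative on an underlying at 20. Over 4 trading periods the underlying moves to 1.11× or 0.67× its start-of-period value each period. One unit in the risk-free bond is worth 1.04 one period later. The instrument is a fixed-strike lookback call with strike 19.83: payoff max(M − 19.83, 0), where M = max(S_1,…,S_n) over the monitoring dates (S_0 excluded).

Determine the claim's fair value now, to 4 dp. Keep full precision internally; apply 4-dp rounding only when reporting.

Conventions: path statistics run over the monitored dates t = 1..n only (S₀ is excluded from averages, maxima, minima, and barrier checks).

Under the martingale measure an up-move has probability p* = 0.8409; value the claim as the probability-weighted average of per-path payoffs, discounted 4 periods at R = 1.04.
Enumerate all 2^4 = 16 price paths (U = up ×1.11, D = down ×0.67); each path with k up-moves has probability p*^k·(1−p*)^(4−k).
DDDD: M=13.4000, payoff=0.0000, prob=0.000641
UDDD: M=22.2000, payoff=2.3700, prob=0.003386
DUDD: M=14.8740, payoff=0.0000, prob=0.003386
UUDD: M=24.6420, payoff=4.8120, prob=0.017897
DDUD: M=13.4000, payoff=0.0000, prob=0.003386
UDUD: M=22.2000, payoff=2.3700, prob=0.017897
DUUD: M=16.5101, payoff=0.0000, prob=0.017897
UUUD: M=27.3526, payoff=7.5226, prob=0.094600
DDDU: M=13.4000, payoff=0.0000, prob=0.003386
UDDU: M=22.2000, payoff=2.3700, prob=0.017897
DUDU: M=14.8740, payoff=0.0000, prob=0.017897
UUDU: M=24.6420, payoff=4.8120, prob=0.094600
DDUU: M=13.4000, payoff=0.0000, prob=0.017897
UDUU: M=22.2000, payoff=2.3700, prob=0.094600
DUUU: M=18.3263, payoff=0.0000, prob=0.094600
UUUU: M=30.3614, payoff=10.5314, prob=0.500030
Price = Σ prob·payoff / R^4 = 6.836063 / 1.169859 = 5.8435

price = 5.8435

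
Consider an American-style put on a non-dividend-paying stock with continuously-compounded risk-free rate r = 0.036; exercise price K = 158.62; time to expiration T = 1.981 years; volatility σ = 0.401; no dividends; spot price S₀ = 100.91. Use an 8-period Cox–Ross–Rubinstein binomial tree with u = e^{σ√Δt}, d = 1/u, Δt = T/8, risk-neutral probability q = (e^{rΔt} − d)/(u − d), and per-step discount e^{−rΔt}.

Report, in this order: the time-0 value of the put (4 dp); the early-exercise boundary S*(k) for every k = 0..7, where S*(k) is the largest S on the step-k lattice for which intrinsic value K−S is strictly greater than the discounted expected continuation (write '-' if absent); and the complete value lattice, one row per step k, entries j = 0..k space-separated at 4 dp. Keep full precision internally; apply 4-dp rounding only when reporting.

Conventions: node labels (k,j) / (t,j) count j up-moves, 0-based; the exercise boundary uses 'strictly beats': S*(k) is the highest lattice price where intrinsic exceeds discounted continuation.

Δt=0.24763, u=1.22085, d=0.81910, q=0.47257, disc=e^(-rΔt)=0.99113
k=8 terminal: V=max(K-S,0) → 138.1724 128.1435 113.1957 90.9165 57.7100 8.2168 0.0000 0.0000 0.0000
k=7: j=0 S=24.9634 intr=133.6566 cont=132.2488 V=133.6566[EX]; j=1 S=37.2072 intr=121.4128 cont=120.0051 V=121.4128[EX]; j=2 S=55.4562 intr=103.1638 cont=101.7561 V=103.1638[EX]; j=3 S=82.6557 intr=75.9643 cont=74.5566 V=75.9643[EX]; j=4 S=123.1957 intr=35.4243 cont=34.0165 V=35.4243[EX]; j=5 S=183.6194 intr=0.0000 cont=4.2953 V=4.2953[hold]; j=6 S=273.6790 intr=0.0000 cont=0.0000 V=0.0000[hold]; j=7 S=407.9100 intr=0.0000 cont=0.0000 V=0.0000[hold]  S*(7)=123.1957
k=6: j=0 S=30.4765 intr=128.1435 cont=126.7357 V=128.1435[EX]; j=1 S=45.4243 intr=113.1957 cont=111.7879 V=113.1957[EX]; j=2 S=67.7035 intr=90.9165 cont=89.5087 V=90.9165[EX]; j=3 S=100.9100 intr=57.7100 cont=56.3023 V=57.7100[EX]; j=4 S=150.4032 intr=8.2168 cont=20.5299 V=20.5299[hold]; j=5 S=224.1713 intr=0.0000 cont=2.2454 V=2.2454[hold]; j=6 S=334.1203 intr=0.0000 cont=0.0000 V=0.0000[hold]  S*(6)=100.9100
k=5: j=0 S=37.2072 intr=121.4128 cont=120.0051 V=121.4128[EX]; j=1 S=55.4562 intr=103.1638 cont=101.7561 V=103.1638[EX]; j=2 S=82.6557 intr=75.9643 cont=74.5566 V=75.9643[EX]; j=3 S=123.1957 intr=35.4243 cont=39.7837 V=39.7837[hold]; j=4 S=183.6194 intr=0.0000 cont=11.7837 V=11.7837[hold]; j=5 S=273.6790 intr=0.0000 cont=1.1738 V=1.1738[hold]  S*(5)=82.6557
k=4: j=0 S=45.4243 intr=113.1957 cont=111.7879 V=113.1957[EX]; j=1 S=67.7035 intr=90.9165 cont=89.5087 V=90.9165[EX]; j=2 S=100.9100 intr=57.7100 cont=58.3441 V=58.3441[hold]; j=3 S=150.4032 intr=8.2168 cont=26.3162 V=26.3162[hold]; j=4 S=224.1713 intr=0.0000 cont=6.7097 V=6.7097[hold]  S*(4)=67.7035
k=3: j=0 S=55.4562 intr=103.1638 cont=101.7561 V=103.1638[EX]; j=1 S=82.6557 intr=75.9643 cont=74.8536 V=75.9643[EX]; j=2 S=123.1957 intr=35.4243 cont=42.8253 V=42.8253[hold]; j=3 S=183.6194 intr=0.0000 cont=16.8995 V=16.8995[hold]  S*(3)=82.6557
k=2: j=0 S=67.7035 intr=90.9165 cont=89.5087 V=90.9165[EX]; j=1 S=100.9100 intr=57.7100 cont=59.7687 V=59.7687[hold]; j=2 S=150.4032 intr=8.2168 cont=30.3023 V=30.3023[hold]  S*(2)=67.7035
k=1: j=0 S=82.6557 intr=75.9643 cont=75.5208 V=75.9643[EX]; j=1 S=123.1957 intr=35.4243 cont=45.4370 V=45.4370[hold]  S*(1)=82.6557
k=0: j=0 S=100.9100 intr=57.7100 cont=60.9919 V=60.9919[hold]  S*(0)=-

price = 60.9919
boundary = - 82.6557 67.7035 82.6557 67.7035 82.6557 100.9100 123.1957
tree:
60.9919
75.9643 45.4370
90.9165 59.7687 30.3023
103.1638 75.9643 42.8253 16.8995
113.1957 90.9165 58.3441 26.3162 6.7097
121.4128 103.1638 75.9643 39.7837 11.7837 1.1738
128.1435 113.1957 90.9165 57.7100 20.5299 2.2454 0.0000
133.6566 121.4128 103.1638 75.9643 35.4243 4.2953 0.0000 0.0000
138.1724 128.1435 113.1957 90.9165 57.7100 8.2168 0.0000 0.0000 0.0000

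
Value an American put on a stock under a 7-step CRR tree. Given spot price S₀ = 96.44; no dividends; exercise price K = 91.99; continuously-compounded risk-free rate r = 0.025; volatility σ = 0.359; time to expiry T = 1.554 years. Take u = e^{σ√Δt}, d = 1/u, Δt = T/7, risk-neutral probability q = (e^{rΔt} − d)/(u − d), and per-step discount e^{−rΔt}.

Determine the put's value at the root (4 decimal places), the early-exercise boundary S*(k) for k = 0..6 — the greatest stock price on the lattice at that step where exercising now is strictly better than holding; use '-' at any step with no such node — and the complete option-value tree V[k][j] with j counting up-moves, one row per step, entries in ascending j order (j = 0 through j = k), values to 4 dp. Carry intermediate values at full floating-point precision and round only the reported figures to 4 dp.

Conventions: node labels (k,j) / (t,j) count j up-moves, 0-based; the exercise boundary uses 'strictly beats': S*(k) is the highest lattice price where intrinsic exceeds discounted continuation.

price = 13.5145
boundary = - - - - 49.0246 58.0597 68.7600
tree:
13.5145
19.0203 7.5679
25.9459 11.5639 3.2256
34.1134 17.1938 5.4568 0.7893
42.9654 24.6980 9.0743 1.5095 0.0000
50.5945 33.9303 14.7504 2.8868 0.0000 0.0000
57.0363 42.9654 23.2300 5.5207 0.0000 0.0000 0.0000
62.4757 50.5945 33.9303 10.5577 0.0000 0.0000 0.0000 0.0000

Δt=0.22200  u=1.18430  d=0.84438  q=0.47419  discount=0.99447
step 7 (expiry): payoffs max(K−S,0) = 62.4757 50.5945 33.9303 10.5577 0.0000 0.0000 0.0000 0.0000
step 6: (k=6,j=0): S=34.9537, K−S=57.0363, hold=56.5272 ⇒ V=57.0363 exercise | (k=6,j=1): S=49.0246, K−S=42.9654, hold=42.4562 ⇒ V=42.9654 exercise | (k=6,j=2): S=68.7600, K−S=23.2300, hold=22.7209 ⇒ V=23.2300 exercise | (k=6,j=3): S=96.4400, K−S=0.0000, hold=5.5207 ⇒ V=5.5207 continue | (k=6,j=4): S=135.2629, K−S=0.0000, hold=0.0000 ⇒ V=0.0000 continue | (k=6,j=5): S=189.7143, K−S=0.0000, hold=0.0000 ⇒ V=0.0000 continue | (k=6,j=6): S=266.0857, K−S=0.0000, hold=0.0000 ⇒ V=0.0000 continue  boundary S*=68.7600
step 5: (k=5,j=0): S=41.3955, K−S=50.5945, hold=50.0853 ⇒ V=50.5945 exercise | (k=5,j=1): S=58.0597, K−S=33.9303, hold=33.4211 ⇒ V=33.9303 exercise | (k=5,j=2): S=81.4323, K−S=10.5577, hold=14.7504 ⇒ V=14.7504 continue | (k=5,j=3): S=114.2136, K−S=0.0000, hold=2.8868 ⇒ V=2.8868 continue | (k=5,j=4): S=160.1915, K−S=0.0000, hold=0.0000 ⇒ V=0.0000 continue | (k=5,j=5): S=224.6782, K−S=0.0000, hold=0.0000 ⇒ V=0.0000 continue  boundary S*=58.0597
step 4: (k=4,j=0): S=49.0246, K−S=42.9654, hold=42.4562 ⇒ V=42.9654 exercise | (k=4,j=1): S=68.7600, K−S=23.2300, hold=24.6980 ⇒ V=24.6980 continue | (k=4,j=2): S=96.4400, K−S=0.0000, hold=9.0743 ⇒ V=9.0743 continue | (k=4,j=3): S=135.2629, K−S=0.0000, hold=1.5095 ⇒ V=1.5095 continue | (k=4,j=4): S=189.7143, K−S=0.0000, hold=0.0000 ⇒ V=0.0000 continue  boundary S*=49.0246
step 3: (k=3,j=0): S=58.0597, K−S=33.9303, hold=34.1134 ⇒ V=34.1134 continue | (k=3,j=1): S=81.4323, K−S=10.5577, hold=17.1938 ⇒ V=17.1938 continue | (k=3,j=2): S=114.2136, K−S=0.0000, hold=5.4568 ⇒ V=5.4568 continue | (k=3,j=3): S=160.1915, K−S=0.0000, hold=0.7893 ⇒ V=0.7893 continue  boundary S*=-
step 2: (k=2,j=0): S=68.7600, K−S=23.2300, hold=25.9459 ⇒ V=25.9459 continue | (k=2,j=1): S=96.4400, K−S=0.0000, hold=11.5639 ⇒ V=11.5639 continue | (k=2,j=2): S=135.2629, K−S=0.0000, hold=3.2256 ⇒ V=3.2256 continue  boundary S*=-
step 1: (k=1,j=0): S=81.4323, K−S=10.5577, hold=19.0203 ⇒ V=19.0203 continue | (k=1,j=1): S=114.2136, K−S=0.0000, hold=7.5679 ⇒ V=7.5679 continue  boundary S*=-
step 0: (k=0,j=0): S=96.4400, K−S=0.0000, hold=13.5145 ⇒ V=13.5145 continue  boundary S*=-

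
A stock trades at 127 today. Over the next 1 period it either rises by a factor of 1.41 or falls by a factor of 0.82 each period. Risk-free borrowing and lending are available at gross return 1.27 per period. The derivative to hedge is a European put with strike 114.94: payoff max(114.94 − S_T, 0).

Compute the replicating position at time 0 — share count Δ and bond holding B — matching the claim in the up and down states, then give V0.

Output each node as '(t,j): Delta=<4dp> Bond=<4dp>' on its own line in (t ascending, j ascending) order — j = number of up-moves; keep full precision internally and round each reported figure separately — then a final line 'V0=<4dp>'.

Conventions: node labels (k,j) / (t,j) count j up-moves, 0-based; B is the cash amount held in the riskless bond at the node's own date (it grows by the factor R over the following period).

(0,0): Delta=-0.1441 Bond=20.3230
V0=2.0179

The replicating-portfolio and risk-neutral prices coincide; use p* = (1.27−0.82)/(1.41−0.82) = 0.7627 for the latter.
At maturity the claim pays: V(1,0)=10.8000, V(1,1)=0.0000
  t=0,j=0: stock 127.0000 → up 179.0700 (V=0.0000), down 104.1400 (V=10.8000). Price 2.0179; hedge Δ=-0.1441, bond B=20.3230.
Check: Δ(0,0)·S0 + B(0,0) = 2.0179 = V0.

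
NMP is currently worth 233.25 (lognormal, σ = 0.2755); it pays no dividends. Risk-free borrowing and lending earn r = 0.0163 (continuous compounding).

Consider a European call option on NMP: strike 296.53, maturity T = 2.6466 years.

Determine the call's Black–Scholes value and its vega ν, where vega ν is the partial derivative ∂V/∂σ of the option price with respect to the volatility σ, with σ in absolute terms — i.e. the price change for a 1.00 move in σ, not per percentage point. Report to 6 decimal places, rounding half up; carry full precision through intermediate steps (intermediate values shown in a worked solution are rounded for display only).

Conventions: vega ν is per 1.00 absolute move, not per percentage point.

price = 24.745801
ν = 147.916940

σ√T = 0.2755·√2.6466 = 0.448194
d₁ = (ln(S/K) + (r+σ²/2)T) / (σ√T) = (ln(233.25/296.53) + (0.0163+0.2755²/2)·2.6466) / 0.448194 = (-0.240038 + 0.143578) / 0.448194 = -0.215218
d₂ = d₁ − σ√T = -0.215218 − 0.448194 = -0.663411
e^{−rT} = 0.957778
N(d₁) = 0.414799,  N(d₂) = 0.253534
Call price V = S·N(d₁) − K·e^{−rT}·N(d₂) = 96.751829 − 72.006027 = 24.745801
φ(d₁) = (1/√(2π))·e^{−d₁²/2} = 0.389809
ν = S·φ(d₁)·√T = 147.916940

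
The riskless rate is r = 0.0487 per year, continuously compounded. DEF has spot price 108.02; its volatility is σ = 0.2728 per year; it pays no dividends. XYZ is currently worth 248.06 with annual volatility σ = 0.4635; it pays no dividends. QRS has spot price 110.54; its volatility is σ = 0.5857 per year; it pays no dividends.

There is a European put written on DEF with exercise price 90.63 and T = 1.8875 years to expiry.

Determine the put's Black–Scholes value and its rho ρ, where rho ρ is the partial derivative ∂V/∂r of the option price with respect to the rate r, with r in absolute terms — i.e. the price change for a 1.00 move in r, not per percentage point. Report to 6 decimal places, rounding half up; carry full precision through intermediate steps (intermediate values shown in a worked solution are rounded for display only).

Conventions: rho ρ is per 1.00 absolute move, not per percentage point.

price = 4.895744
ρ = -46.714035

σ√T = 0.2728·√1.8875 = 0.374790
d₁ = (ln(S/K) + (r+σ²/2)T) / (σ√T) = (ln(108.02/90.63) + (0.0487+0.2728²/2)·1.8875) / 0.374790 = (0.175531 + 0.162155) / 0.374790 = 0.901001
d₂ = d₁ − σ√T = 0.901001 − 0.374790 = 0.526211
e^{−rT} = 0.912177
N(−d₁) = 0.183794,  N(−d₂) = 0.299371
Put price V = K·e^{−rT}·N(−d₂) − S·N(−d₁) = 24.749158 − 19.853414 = 4.895744
ρ = −K·T·e^{−rT}·N(−d₂) = -46.714035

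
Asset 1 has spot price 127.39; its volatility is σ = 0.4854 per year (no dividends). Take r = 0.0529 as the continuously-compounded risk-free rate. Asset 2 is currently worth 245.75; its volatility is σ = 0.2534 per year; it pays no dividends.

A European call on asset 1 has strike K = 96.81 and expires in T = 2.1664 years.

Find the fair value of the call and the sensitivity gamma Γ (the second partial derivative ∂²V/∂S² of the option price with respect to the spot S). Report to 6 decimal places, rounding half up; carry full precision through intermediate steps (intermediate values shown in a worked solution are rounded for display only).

price = 54.424938
Γ = 0.002919

σ√T = 0.4854·√2.1664 = 0.714445
d₁ = (ln(S/K) + (r+σ²/2)T) / (σ√T) = (ln(127.39/96.81) + (0.0529+0.4854²/2)·2.1664) / 0.714445 = (0.274503 + 0.369819) / 0.714445 = 0.901849
d₂ = d₁ − σ√T = 0.901849 − 0.714445 = 0.187403
e^{−rT} = 0.891720
N(d₁) = 0.816431,  N(d₂) = 0.574328
Call price V = S·N(d₁) − K·e^{−rT}·N(d₂) = 104.005191 − 49.580253 = 54.424938
φ(d₁) = (1/√(2π))·e^{−d₁²/2} = 0.265642
Γ = φ(d₁) / (S·σ·√T) = 0.002919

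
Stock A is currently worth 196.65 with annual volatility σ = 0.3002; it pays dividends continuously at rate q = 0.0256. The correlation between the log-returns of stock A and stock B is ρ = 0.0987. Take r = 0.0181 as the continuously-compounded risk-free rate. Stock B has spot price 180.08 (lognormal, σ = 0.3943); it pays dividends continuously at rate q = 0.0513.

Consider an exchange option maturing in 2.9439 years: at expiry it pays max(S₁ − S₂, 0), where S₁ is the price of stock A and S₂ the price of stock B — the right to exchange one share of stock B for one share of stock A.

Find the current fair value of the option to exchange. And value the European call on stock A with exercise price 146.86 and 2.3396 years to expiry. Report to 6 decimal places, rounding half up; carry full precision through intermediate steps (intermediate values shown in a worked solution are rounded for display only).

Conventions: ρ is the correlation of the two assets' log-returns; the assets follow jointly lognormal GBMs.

σ_eff = √(σ₁² + σ₂² − 2ρσ₁σ₂) = √(0.3002² + 0.3943² − 2·0.0987·0.3002·0.3943) = 0.471409
d₁ = (ln(S₁/S₂) + (q₂ − q₁ + σ_eff²/2)T) / (σ_eff√T) = (ln(196.65/180.08) + (0.0513 − 0.0256 + 0.111113)·2.9439) / 0.808834 = 0.606786
d₂ = d₁ − σ_eff√T = 0.606786 − 0.808834 = -0.202049
N(d₁) = 0.728003,  N(d₂) = 0.419939
V = S₁·e^{−q₁T}·N(d₁) − S₂·e^{−q₂T}·N(d₂) = 132.769172 − 65.022554 = 67.746618
[vanilla: stock A call K=146.86]
σ√T = 0.3002·√2.3396 = 0.459178
d₁ = (ln(S/K) + (r−q+σ²/2)T) / (σ√T) = (ln(196.65/146.86) + (0.0181−0.0256+0.3002²/2)·2.3396) / 0.459178 = (0.291946 + 0.087875) / 0.459178 = 0.827176
d₂ = d₁ − σ√T = 0.827176 − 0.459178 = 0.367997
e^{−rT} = 0.958537
e^{−qT} = 0.941865
N(d₁) = 0.795931,  N(d₂) = 0.643562
price = S·e^{−qT}·N(d₁) − K·e^{−rT}·N(d₂) = 147.420525 − 90.594775 = 56.825751

exchange price = 67.746618
price(stock A call K=146.86) = 56.825751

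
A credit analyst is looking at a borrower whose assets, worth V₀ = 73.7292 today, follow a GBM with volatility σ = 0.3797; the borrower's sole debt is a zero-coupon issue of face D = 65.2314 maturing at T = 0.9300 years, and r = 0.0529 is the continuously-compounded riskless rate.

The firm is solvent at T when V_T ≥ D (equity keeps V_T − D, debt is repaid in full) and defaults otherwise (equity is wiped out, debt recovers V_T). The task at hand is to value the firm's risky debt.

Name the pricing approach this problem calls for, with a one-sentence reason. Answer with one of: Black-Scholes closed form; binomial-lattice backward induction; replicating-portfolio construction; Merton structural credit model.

framework: Merton structural credit model

Key observation: the asked-for credit quantity lives on the firm's capital structure — asset value, asset volatility, debt face 65.2314 — which is the structural model's domain.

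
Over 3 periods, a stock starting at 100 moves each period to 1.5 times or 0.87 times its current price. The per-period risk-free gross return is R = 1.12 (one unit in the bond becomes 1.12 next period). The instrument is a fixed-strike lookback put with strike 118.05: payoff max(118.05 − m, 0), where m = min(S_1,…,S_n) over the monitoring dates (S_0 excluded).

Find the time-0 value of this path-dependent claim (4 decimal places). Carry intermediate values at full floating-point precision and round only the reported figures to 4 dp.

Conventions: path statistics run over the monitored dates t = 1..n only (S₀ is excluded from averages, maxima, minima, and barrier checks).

price = 18.2604

Under the martingale measure an up-move has probability p* = 0.3968; value the claim as the probability-weighted average of per-path payoffs, discounted 3 periods at R = 1.12.
Enumerate all 2^3 = 8 price paths (U = up ×1.5, D = down ×0.87); each path with k up-moves has probability p*^k·(1−p*)^(3−k).
DDD: m=65.8503, payoff=52.1997, prob=0.219447
UDD: m=113.5350, payoff=4.5150, prob=0.144373
DUD: m=87.0000, payoff=31.0500, prob=0.144373
UUD: m=150.0000, payoff=0.0000, prob=0.094982
DDU: m=75.6900, payoff=42.3600, prob=0.144373
UDU: m=130.5000, payoff=0.0000, prob=0.094982
DUU: m=87.0000, payoff=31.0500, prob=0.094982
UUU: m=150.0000, payoff=0.0000, prob=0.062488
Price = Σ prob·payoff / R^3 = 25.654505 / 1.404928 = 18.2604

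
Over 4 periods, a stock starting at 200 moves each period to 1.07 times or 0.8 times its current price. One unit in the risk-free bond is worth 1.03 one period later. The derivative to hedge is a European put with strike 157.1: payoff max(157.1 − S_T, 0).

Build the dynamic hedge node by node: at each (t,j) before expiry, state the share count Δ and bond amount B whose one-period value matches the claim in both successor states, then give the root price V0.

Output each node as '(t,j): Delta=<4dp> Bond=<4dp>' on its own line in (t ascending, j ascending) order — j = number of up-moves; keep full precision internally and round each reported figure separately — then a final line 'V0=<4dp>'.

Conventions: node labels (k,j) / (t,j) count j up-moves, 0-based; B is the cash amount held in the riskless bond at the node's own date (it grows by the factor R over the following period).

(0,0): Delta=-0.0944 Bond=20.2664
(1,0): Delta=-0.3840 Bond=67.2145
(1,1): Delta=-0.0567 Bond=12.8152
(2,0): Delta=-1.0000 Bond=148.0818
(2,1): Delta=-0.3039 Bond=55.5178
(2,2): Delta=-0.0246 Bond=5.8400
(3,0): Delta=-1.0000 Bond=152.5243
(3,1): Delta=-1.0000 Bond=152.5243
(3,2): Delta=-0.2134 Bond=40.6023
(3,3): Delta=0.0000 Bond=0.0000
V0=1.3960

Under the risk-neutral measure, an up-move has probability p* = (R−d)/(u−d) = 0.8519 and values discount at R = 1.03.
Payoffs at expiry: V(4,0)=75.1800, V(4,1)=47.5320, V(4,2)=10.5528, V(4,3)=0.0000, V(4,4)=0.0000
Node (3,0) S=102.4000: V=(p*·47.5320+(1−p*)·75.1800)/1.03=50.1243; Δ=(47.5320−75.1800)/(109.5680−81.9200)=-1.0000; B=V−Δ·S=152.5243
Node (3,1) S=136.9600: V=(p*·10.5528+(1−p*)·47.5320)/1.03=15.5643; Δ=(10.5528−47.5320)/(146.5472−109.5680)=-1.0000; B=V−Δ·S=152.5243
Node (3,2) S=183.1840: V=(p*·0.0000+(1−p*)·10.5528)/1.03=1.5178; Δ=(0.0000−10.5528)/(196.0069−146.5472)=-0.2134; B=V−Δ·S=40.6023
Node (3,3) S=245.0086: V=(p*·0.0000+(1−p*)·0.0000)/1.03=0.0000; Δ=(0.0000−0.0000)/(262.1592−196.0069)=0.0000; B=V−Δ·S=0.0000
Node (2,0) S=128.0000: V=(p*·15.5643+(1−p*)·50.1243)/1.03=20.0818; Δ=(15.5643−50.1243)/(136.9600−102.4000)=-1.0000; B=V−Δ·S=148.0818
Node (2,1) S=171.2000: V=(p*·1.5178+(1−p*)·15.5643)/1.03=3.4940; Δ=(1.5178−15.5643)/(183.1840−136.9600)=-0.3039; B=V−Δ·S=55.5178
Node (2,2) S=228.9800: V=(p*·0.0000+(1−p*)·1.5178)/1.03=0.2183; Δ=(0.0000−1.5178)/(245.0086−183.1840)=-0.0246; B=V−Δ·S=5.8400
Node (1,0) S=160.0000: V=(p*·3.4940+(1−p*)·20.0818)/1.03=5.7781; Δ=(3.4940−20.0818)/(171.2000−128.0000)=-0.3840; B=V−Δ·S=67.2145
Node (1,1) S=214.0000: V=(p*·0.2183+(1−p*)·3.4940)/1.03=0.6831; Δ=(0.2183−3.4940)/(228.9800−171.2000)=-0.0567; B=V−Δ·S=12.8152
Node (0,0) S=200.0000: V=(p*·0.6831+(1−p*)·5.7781)/1.03=1.3960; Δ=(0.6831−5.7781)/(214.0000−160.0000)=-0.0944; B=V−Δ·S=20.2664
As a check, the time-0 holding Δ(0,0)·S0 + B(0,0) comes to 1.3960 — exactly V0.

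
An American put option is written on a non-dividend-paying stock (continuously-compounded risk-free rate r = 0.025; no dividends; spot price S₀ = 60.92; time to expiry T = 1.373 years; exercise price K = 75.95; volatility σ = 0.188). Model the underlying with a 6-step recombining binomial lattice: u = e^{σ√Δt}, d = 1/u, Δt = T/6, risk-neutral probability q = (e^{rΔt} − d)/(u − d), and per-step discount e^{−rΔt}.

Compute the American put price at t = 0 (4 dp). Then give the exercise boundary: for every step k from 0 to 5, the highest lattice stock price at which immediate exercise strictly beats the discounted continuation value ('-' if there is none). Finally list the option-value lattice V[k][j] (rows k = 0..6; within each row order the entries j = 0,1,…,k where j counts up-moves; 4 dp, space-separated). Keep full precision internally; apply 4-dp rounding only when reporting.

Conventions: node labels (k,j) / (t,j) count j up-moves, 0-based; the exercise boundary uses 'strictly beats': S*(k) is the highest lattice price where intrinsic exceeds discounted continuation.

params: Δt=0.22883 u=1.09410 d=0.91399 q=0.50939 e^(-rΔt)=0.99430
t_6 payoffs: 40.4346 33.4361 25.0585 15.0300 3.0253 0.0000 0.0000
t_5: node(5,0) S=38.8574 payoff=37.0926 vs cont=36.6594 → 37.0926 [stop]  node(5,1) S=46.5145 payoff=29.4355 vs cont=29.0023 → 29.4355 [stop]  node(5,2) S=55.6804 payoff=20.2696 vs cont=19.8363 → 20.2696 [stop]  node(5,3) S=66.6526 payoff=9.2974 vs cont=8.8641 → 9.2974 [stop]  node(5,4) S=79.7869 payoff=0.0000 vs cont=1.4758 → 1.4758 [wait]  node(5,5) S=95.5094 payoff=0.0000 vs cont=0.0000 → 0.0000 [wait]  ⇒ S*(5)=66.6526
t_4: node(4,0) S=42.5139 payoff=33.4361 vs cont=33.0029 → 33.4361 [stop]  node(4,1) S=50.8915 payoff=25.0585 vs cont=24.6252 → 25.0585 [stop]  node(4,2) S=60.9200 payoff=15.0300 vs cont=14.5967 → 15.0300 [stop]  node(4,3) S=72.9247 payoff=3.0253 vs cont=5.2829 → 5.2829 [wait]  node(4,4) S=87.2949 payoff=0.0000 vs cont=0.7199 → 0.7199 [wait]  ⇒ S*(4)=60.9200
t_3: node(3,0) S=46.5145 payoff=29.4355 vs cont=29.0023 → 29.4355 [stop]  node(3,1) S=55.6804 payoff=20.2696 vs cont=19.8363 → 20.2696 [stop]  node(3,2) S=66.6526 payoff=9.2974 vs cont=10.0075 → 10.0075 [wait]  node(3,3) S=79.7869 payoff=0.0000 vs cont=2.9417 → 2.9417 [wait]  ⇒ S*(3)=55.6804
t_2: node(2,0) S=50.8915 payoff=25.0585 vs cont=24.6252 → 25.0585 [stop]  node(2,1) S=60.9200 payoff=15.0300 vs cont=14.9564 → 15.0300 [stop]  node(2,2) S=72.9247 payoff=3.0253 vs cont=6.3717 → 6.3717 [wait]  ⇒ S*(2)=60.9200
t_1: node(1,0) S=55.6804 payoff=20.2696 vs cont=19.8363 → 20.2696 [stop]  node(1,1) S=66.6526 payoff=9.2974 vs cont=10.5590 → 10.5590 [wait]  ⇒ S*(1)=55.6804
t_0: node(0,0) S=60.9200 payoff=15.0300 vs cont=15.2357 → 15.2357 [wait]  ⇒ S*(0)=-

price = 15.2357
boundary = - 55.6804 60.9200 55.6804 60.9200 66.6526
tree:
15.2357
20.2696 10.5590
25.0585 15.0300 6.3717
29.4355 20.2696 10.0075 2.9417
33.4361 25.0585 15.0300 5.2829 0.7199
37.0926 29.4355 20.2696 9.2974 1.4758 0.0000
40.4346 33.4361 25.0585 15.0300 3.0253 0.0000 0.0000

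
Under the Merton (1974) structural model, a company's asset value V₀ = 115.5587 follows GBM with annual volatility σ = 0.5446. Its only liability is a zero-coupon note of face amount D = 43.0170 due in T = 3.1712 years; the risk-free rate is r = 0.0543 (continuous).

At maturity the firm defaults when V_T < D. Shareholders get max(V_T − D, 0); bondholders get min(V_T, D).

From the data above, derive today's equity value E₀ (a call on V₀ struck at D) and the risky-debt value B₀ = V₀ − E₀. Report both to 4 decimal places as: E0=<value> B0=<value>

Work the structural quantities from V₀ = 115.5587 against face 43.0170:
d₁ = [ln(V₀/D) + (r + σ²/2)T] / (σ√T)
   = [ln(115.5587/43.0170) + (0.0543 + 0.5·0.5446²)·3.1712] / (0.5446·√3.1712)
   = [0.988183 + 0.642468] / 0.969816 = 1.681402
d₂ = d₁ − σ√T = 1.681402 − 0.969816 = 0.711586
N(d₁) = 0.953658,  N(d₂) = 0.761639,  e^(−rT) = 0.841814
E₀ = V₀·N(d₁) − D·e^(−rT)·N(d₂)
   = 115.5587·0.953658 − 43.0170·0.841814·0.761639 = 82.622706
B₀ = V₀ − E₀ = 115.5587 − 82.622706 = 32.935994

E0=82.6227 B0=32.9360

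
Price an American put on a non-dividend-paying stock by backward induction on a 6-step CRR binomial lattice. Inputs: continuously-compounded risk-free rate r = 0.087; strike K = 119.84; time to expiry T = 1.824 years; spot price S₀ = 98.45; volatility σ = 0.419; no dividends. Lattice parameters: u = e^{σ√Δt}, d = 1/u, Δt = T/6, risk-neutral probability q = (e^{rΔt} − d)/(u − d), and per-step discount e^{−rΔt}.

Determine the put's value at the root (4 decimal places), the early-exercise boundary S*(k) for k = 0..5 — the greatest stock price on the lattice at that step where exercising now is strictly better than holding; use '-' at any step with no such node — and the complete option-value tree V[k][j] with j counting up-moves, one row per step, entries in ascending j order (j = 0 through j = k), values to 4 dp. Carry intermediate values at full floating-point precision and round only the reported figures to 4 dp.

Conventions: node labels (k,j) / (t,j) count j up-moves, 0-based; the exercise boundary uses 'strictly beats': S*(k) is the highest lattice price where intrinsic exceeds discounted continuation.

price = 28.8290
boundary = - 78.1420 62.0231 78.1420 62.0231 78.1420
tree:
28.8290
41.6980 17.5051
57.8169 27.5252 8.4230
70.6108 41.6980 14.8274 2.4699
80.7657 57.8169 25.3771 5.0721 0.0000
88.8258 70.6108 41.6980 10.4160 0.0000 0.0000
95.2233 80.7657 57.8169 21.3900 0.0000 0.0000 0.0000

params: Δt=0.30400 u=1.25989 d=0.79372 q=0.49999 e^(-rΔt)=0.97390
t_6 payoffs: 95.2233 80.7657 57.8169 21.3900 0.0000 0.0000 0.0000
t_5: node(5,0) S=31.0142 payoff=88.8258 vs cont=85.6978 → 88.8258 [stop]  node(5,1) S=49.2292 payoff=70.6108 vs cont=67.4828 → 70.6108 [stop]  node(5,2) S=78.1420 payoff=41.6980 vs cont=38.5700 → 41.6980 [stop]  node(5,3) S=124.0357 payoff=0.0000 vs cont=10.4160 → 10.4160 [wait]  node(5,4) S=196.8832 payoff=0.0000 vs cont=0.0000 → 0.0000 [wait]  node(5,5) S=312.5149 payoff=0.0000 vs cont=0.0000 → 0.0000 [wait]  ⇒ S*(5)=78.1420
t_4: node(4,0) S=39.0743 payoff=80.7657 vs cont=77.6377 → 80.7657 [stop]  node(4,1) S=62.0231 payoff=57.8169 vs cont=54.6889 → 57.8169 [stop]  node(4,2) S=98.4500 payoff=21.3900 vs cont=25.3771 → 25.3771 [wait]  node(4,3) S=156.2708 payoff=0.0000 vs cont=5.0721 → 5.0721 [wait]  node(4,4) S=248.0503 payoff=0.0000 vs cont=0.0000 → 0.0000 [wait]  ⇒ S*(4)=62.0231
t_3: node(3,0) S=49.2292 payoff=70.6108 vs cont=67.4828 → 70.6108 [stop]  node(3,1) S=78.1420 payoff=41.6980 vs cont=40.5115 → 41.6980 [stop]  node(3,2) S=124.0357 payoff=0.0000 vs cont=14.8274 → 14.8274 [wait]  node(3,3) S=196.8832 payoff=0.0000 vs cont=2.4699 → 2.4699 [wait]  ⇒ S*(3)=78.1420
t_2: node(2,0) S=62.0231 payoff=57.8169 vs cont=54.6889 → 57.8169 [stop]  node(2,1) S=98.4500 payoff=21.3900 vs cont=27.5252 → 27.5252 [wait]  node(2,2) S=156.2708 payoff=0.0000 vs cont=8.4230 → 8.4230 [wait]  ⇒ S*(2)=62.0231
t_1: node(1,0) S=78.1420 payoff=41.6980 vs cont=41.5575 → 41.6980 [stop]  node(1,1) S=124.0357 payoff=0.0000 vs cont=17.5051 → 17.5051 [wait]  ⇒ S*(1)=78.1420
t_0: node(0,0) S=98.4500 payoff=21.3900 vs cont=28.8290 → 28.8290 [wait]  ⇒ S*(0)=-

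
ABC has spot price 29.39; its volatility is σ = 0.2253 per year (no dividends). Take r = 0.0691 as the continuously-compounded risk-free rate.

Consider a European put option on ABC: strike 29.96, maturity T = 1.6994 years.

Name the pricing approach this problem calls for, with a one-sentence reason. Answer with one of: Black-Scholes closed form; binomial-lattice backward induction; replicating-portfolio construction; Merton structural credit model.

framework: Black-Scholes closed form

Key observation: the strike-29.96 put on ABC is European-exercise on a continuously-modelled lognormal underlying, so its value is a single closed-form evaluation.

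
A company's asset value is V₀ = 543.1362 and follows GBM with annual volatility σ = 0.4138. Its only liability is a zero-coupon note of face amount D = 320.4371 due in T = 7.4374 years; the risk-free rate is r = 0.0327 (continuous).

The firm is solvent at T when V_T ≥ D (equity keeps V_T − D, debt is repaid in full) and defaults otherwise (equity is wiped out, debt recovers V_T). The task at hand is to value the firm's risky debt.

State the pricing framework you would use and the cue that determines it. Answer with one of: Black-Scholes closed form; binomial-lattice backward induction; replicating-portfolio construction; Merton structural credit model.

framework: Merton structural credit model

Key observation: with the firm-asset dynamics (V₀ = 543.1362) and a single zero-coupon liability of face 320.4371 given, debt value, spread, and default probability all derive from the option view of the balance sheet.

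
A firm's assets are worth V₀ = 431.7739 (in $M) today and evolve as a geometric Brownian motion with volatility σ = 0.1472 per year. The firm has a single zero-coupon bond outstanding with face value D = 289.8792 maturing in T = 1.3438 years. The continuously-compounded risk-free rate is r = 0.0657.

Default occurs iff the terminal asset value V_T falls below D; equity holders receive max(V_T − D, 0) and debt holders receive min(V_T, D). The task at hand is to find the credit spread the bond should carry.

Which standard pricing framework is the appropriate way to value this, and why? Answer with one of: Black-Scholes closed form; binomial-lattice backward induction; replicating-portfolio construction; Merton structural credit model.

Key observation: the question is about default risk generated by asset-value dynamics against a debt face of 289.8792 — the structural framework prices exactly that.

framework: Merton structural credit model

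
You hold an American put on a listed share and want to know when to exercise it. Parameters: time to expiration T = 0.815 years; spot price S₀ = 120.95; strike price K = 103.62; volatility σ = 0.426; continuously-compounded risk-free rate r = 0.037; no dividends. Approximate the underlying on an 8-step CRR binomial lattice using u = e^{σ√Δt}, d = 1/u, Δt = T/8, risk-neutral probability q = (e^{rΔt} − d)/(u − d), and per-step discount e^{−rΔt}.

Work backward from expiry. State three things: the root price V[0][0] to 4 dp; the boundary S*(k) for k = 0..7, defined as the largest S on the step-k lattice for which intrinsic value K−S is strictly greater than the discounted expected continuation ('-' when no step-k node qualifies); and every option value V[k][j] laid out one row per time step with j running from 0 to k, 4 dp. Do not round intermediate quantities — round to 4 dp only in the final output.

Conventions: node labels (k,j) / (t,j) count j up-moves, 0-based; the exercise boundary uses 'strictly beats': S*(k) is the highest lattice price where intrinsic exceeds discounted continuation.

params: Δt=0.10187 u=1.14565 d=0.87287 q=0.47990 e^(-rΔt)=0.99624
t_8 payoffs: 62.8635 50.1267 33.4096 11.4682 0.0000 0.0000 0.0000 0.0000 0.0000
t_7: node(7,0) S=46.6926 payoff=56.9274 vs cont=56.5375 → 56.9274 [stop]  node(7,1) S=61.2845 payoff=42.3355 vs cont=41.9457 → 42.3355 [stop]  node(7,2) S=80.4364 payoff=23.1836 vs cont=22.7937 → 23.1836 [stop]  node(7,3) S=105.5735 payoff=0.0000 vs cont=5.9421 → 5.9421 [wait]  node(7,4) S=138.5661 payoff=0.0000 vs cont=0.0000 → 0.0000 [wait]  node(7,5) S=181.8692 payoff=0.0000 vs cont=0.0000 → 0.0000 [wait]  node(7,6) S=238.7048 payoff=0.0000 vs cont=0.0000 → 0.0000 [wait]  node(7,7) S=313.3021 payoff=0.0000 vs cont=0.0000 → 0.0000 [wait]  ⇒ S*(7)=80.4364
t_6: node(6,0) S=53.4933 payoff=50.1267 vs cont=49.7368 → 50.1267 [stop]  node(6,1) S=70.2104 payoff=33.4096 vs cont=33.0197 → 33.4096 [stop]  node(6,2) S=92.1518 payoff=11.4682 vs cont=14.8532 → 14.8532 [wait]  node(6,3) S=120.9500 payoff=0.0000 vs cont=3.0788 → 3.0788 [wait]  node(6,4) S=158.7479 payoff=0.0000 vs cont=0.0000 → 0.0000 [wait]  node(6,5) S=208.3580 payoff=0.0000 vs cont=0.0000 → 0.0000 [wait]  node(6,6) S=273.4716 payoff=0.0000 vs cont=0.0000 → 0.0000 [wait]  ⇒ S*(6)=70.2104
t_5: node(5,0) S=61.2845 payoff=42.3355 vs cont=41.9457 → 42.3355 [stop]  node(5,1) S=80.4364 payoff=23.1836 vs cont=24.4121 → 24.4121 [wait]  node(5,2) S=105.5735 payoff=0.0000 vs cont=9.1680 → 9.1680 [wait]  node(5,3) S=138.5661 payoff=0.0000 vs cont=1.5953 → 1.5953 [wait]  node(5,4) S=181.8692 payoff=0.0000 vs cont=0.0000 → 0.0000 [wait]  node(5,5) S=238.7048 payoff=0.0000 vs cont=0.0000 → 0.0000 [wait]  ⇒ S*(5)=61.2845
t_4: node(4,0) S=70.2104 payoff=33.4096 vs cont=33.6071 → 33.6071 [wait]  node(4,1) S=92.1518 payoff=11.4682 vs cont=17.0321 → 17.0321 [wait]  node(4,2) S=120.9500 payoff=0.0000 vs cont=5.5130 → 5.5130 [wait]  node(4,3) S=158.7479 payoff=0.0000 vs cont=0.8266 → 0.8266 [wait]  node(4,4) S=208.3580 payoff=0.0000 vs cont=0.0000 → 0.0000 [wait]  ⇒ S*(4)=-
t_3: node(3,0) S=80.4364 payoff=23.1836 vs cont=25.5562 → 25.5562 [wait]  node(3,1) S=105.5735 payoff=0.0000 vs cont=11.4608 → 11.4608 [wait]  node(3,2) S=138.5661 payoff=0.0000 vs cont=3.2517 → 3.2517 [wait]  node(3,3) S=181.8692 payoff=0.0000 vs cont=0.4283 → 0.4283 [wait]  ⇒ S*(3)=-
t_2: node(2,0) S=92.1518 payoff=11.4682 vs cont=18.7210 → 18.7210 [wait]  node(2,1) S=120.9500 payoff=0.0000 vs cont=7.4929 → 7.4929 [wait]  node(2,2) S=158.7479 payoff=0.0000 vs cont=1.8896 → 1.8896 [wait]  ⇒ S*(2)=-
t_1: node(1,0) S=105.5735 payoff=0.0000 vs cont=13.2824 → 13.2824 [wait]  node(1,1) S=138.5661 payoff=0.0000 vs cont=4.7858 → 4.7858 [wait]  ⇒ S*(1)=-
t_0: node(0,0) S=120.9500 payoff=0.0000 vs cont=9.1702 → 9.1702 [wait]  ⇒ S*(0)=-

price = 9.1702
boundary = - - - - - 61.2845 70.2104 80.4364
tree:
9.1702
13.2824 4.7858
18.7210 7.4929 1.8896
25.5562 11.4608 3.2517 0.4283
33.6071 17.0321 5.5130 0.8266 0.0000
42.3355 24.4121 9.1680 1.5953 0.0000 0.0000
50.1267 33.4096 14.8532 3.0788 0.0000 0.0000 0.0000
56.9274 42.3355 23.1836 5.9421 0.0000 0.0000 0.0000 0.0000
62.8635 50.1267 33.4096 11.4682 0.0000 0.0000 0.0000 0.0000 0.0000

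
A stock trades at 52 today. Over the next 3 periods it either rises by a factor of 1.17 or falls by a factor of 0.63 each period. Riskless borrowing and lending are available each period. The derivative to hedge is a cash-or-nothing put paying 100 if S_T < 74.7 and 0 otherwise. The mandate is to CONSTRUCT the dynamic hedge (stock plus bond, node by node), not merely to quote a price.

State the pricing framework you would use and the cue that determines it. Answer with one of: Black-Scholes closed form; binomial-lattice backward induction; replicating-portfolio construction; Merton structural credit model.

framework: replicating-portfolio construction

Key observation: a price alone would not answer the question — the per-node share/bond construction on the spot-52, 1.17/0.63 tree is required, and only the replicating-portfolio method yields it.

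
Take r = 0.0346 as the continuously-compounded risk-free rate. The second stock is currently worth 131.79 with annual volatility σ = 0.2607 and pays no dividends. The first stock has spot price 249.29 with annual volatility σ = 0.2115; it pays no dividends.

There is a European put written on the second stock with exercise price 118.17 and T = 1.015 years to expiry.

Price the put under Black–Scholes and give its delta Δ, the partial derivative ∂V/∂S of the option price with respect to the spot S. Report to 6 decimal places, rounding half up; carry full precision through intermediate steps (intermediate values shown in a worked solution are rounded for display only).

price = 5.869953
Δ = -0.248137

σ√T = 0.2607·√1.015 = 0.262648
d₁ = (ln(S/K) + (r+σ²/2)T) / (σ√T) = (ln(131.79/118.17) + (0.0346+0.2607²/2)·1.015) / 0.262648 = (0.109085 + 0.069611) / 0.262648 = 0.680365
d₂ = d₁ − σ√T = 0.680365 − 0.262648 = 0.417717
e^{−rT} = 0.965491
N(−d₁) = 0.248137,  N(−d₂) = 0.338077
Put price V = K·e^{−rT}·N(−d₂) − S·N(−d₁) = 38.571892 − 32.701939 = 5.869953
Δ = −N(−d₁) = -0.248137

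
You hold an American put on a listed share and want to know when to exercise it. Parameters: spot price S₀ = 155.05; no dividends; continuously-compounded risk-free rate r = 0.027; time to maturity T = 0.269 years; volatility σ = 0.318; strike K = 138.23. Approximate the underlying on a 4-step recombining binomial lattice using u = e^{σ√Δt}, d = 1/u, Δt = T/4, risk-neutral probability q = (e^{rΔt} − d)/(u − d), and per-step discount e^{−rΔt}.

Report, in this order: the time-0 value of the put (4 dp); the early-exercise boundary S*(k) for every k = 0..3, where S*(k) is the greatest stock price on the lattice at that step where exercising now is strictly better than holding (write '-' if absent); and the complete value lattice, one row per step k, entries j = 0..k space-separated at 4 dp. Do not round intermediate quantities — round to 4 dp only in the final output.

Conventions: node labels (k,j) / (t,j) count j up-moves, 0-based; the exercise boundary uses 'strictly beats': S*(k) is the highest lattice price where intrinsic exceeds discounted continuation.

price = 3.5645
boundary = - - - 121.0678
tree:
3.5645
6.1519 0.8891
10.4120 1.7479 0.0000
17.1622 3.4361 0.0000 0.0000
26.7456 6.7551 0.0000 0.0000 0.0000

params: Δt=0.06725 u=1.08596 d=0.92084 q=0.49040 e^(-rΔt)=0.99819
t_4 payoffs: 26.7456 6.7551 0.0000 0.0000 0.0000
t_3: node(3,0) S=121.0678 payoff=17.1622 vs cont=16.9115 → 17.1622 [stop]  node(3,1) S=142.7767 payoff=0.0000 vs cont=3.4361 → 3.4361 [wait]  node(3,2) S=168.3783 payoff=0.0000 vs cont=0.0000 → 0.0000 [wait]  node(3,3) S=198.5706 payoff=0.0000 vs cont=0.0000 → 0.0000 [wait]  ⇒ S*(3)=121.0678
t_2: node(2,0) S=131.4749 payoff=6.7551 vs cont=10.4120 → 10.4120 [wait]  node(2,1) S=155.0500 payoff=0.0000 vs cont=1.7479 → 1.7479 [wait]  node(2,2) S=182.8524 payoff=0.0000 vs cont=0.0000 → 0.0000 [wait]  ⇒ S*(2)=-
t_1: node(1,0) S=142.7767 payoff=0.0000 vs cont=6.1519 → 6.1519 [wait]  node(1,1) S=168.3783 payoff=0.0000 vs cont=0.8891 → 0.8891 [wait]  ⇒ S*(1)=-
t_0: node(0,0) S=155.0500 payoff=0.0000 vs cont=3.5645 → 3.5645 [wait]  ⇒ S*(0)=-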